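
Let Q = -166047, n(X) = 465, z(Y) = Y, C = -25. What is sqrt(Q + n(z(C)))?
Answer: 3*I*sqrt(18398) ≈ 406.92*I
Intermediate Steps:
sqrt(Q + n(z(C))) = sqrt(-166047 + 465) = sqrt(-165582) = 3*I*sqrt(18398)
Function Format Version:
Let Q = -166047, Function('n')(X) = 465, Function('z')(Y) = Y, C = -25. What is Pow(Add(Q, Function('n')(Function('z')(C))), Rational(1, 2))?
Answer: Mul(3, I, Pow(18398, Rational(1, 2))) ≈ Mul(406.92, I)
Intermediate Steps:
Pow(Add(Q, Function('n')(Function('z')(C))), Rational(1, 2)) = Pow(Add(-166047, 465), Rational(1, 2)) = Pow(-165582, Rational(1, 2)) = Mul(3, I, Pow(18398, Rational(1, 2)))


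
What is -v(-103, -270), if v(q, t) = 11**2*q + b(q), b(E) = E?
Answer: 12566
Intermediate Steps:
v(q, t) = 122*q (v(q, t) = 11**2*q + q = 121*q + q = 122*q)
-v(-103, -270) = -122*(-103) = -1*(-12566) = 12566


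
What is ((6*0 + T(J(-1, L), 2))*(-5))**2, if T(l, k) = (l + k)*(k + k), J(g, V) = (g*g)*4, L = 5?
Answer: 14400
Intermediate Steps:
J(g, V) = 4*g**2 (J(g, V) = g**2*4 = 4*g**2)
T(l, k) = 2*k*(k + l) (T(l, k) = (k + l)*(2*k) = 2*k*(k + l))
((6*0 + T(J(-1, L), 2))*(-5))**2 = ((6*0 + 2*2*(2 + 4*(-1)**2))*(-5))**2 = ((0 + 2*2*(2 + 4*1))*(-5))**2 = ((0 + 2*2*(2 + 4))*(-5))**2 = ((0 + 2*2*6)*(-5))**2 = ((0 + 24)*(-5))**2 = (24*(-5))**2 = (-120)**2 = 14400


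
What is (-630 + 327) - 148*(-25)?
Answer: 3397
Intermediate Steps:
(-630 + 327) - 148*(-25) = -303 + 3700 = 3397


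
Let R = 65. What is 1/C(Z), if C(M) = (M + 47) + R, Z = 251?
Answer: 1/363 ≈ 0.0027548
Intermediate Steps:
C(M) = 112 + M (C(M) = (M + 47) + 65 = (47 + M) + 65 = 112 + M)
1/C(Z) = 1/(112 + 251) = 1/363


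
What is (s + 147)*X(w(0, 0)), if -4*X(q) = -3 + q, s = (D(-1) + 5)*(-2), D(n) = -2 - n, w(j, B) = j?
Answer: 417/4 ≈ 104.25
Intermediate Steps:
s = -8 (s = ((-2 - 1*(-1)) + 5)*(-2) = ((-2 + 1) + 5)*(-2) = (-1 + 5)*(-2) = 4*(-2) = -8)
X(q) = ¾ - q/4 (X(q) = -(-3 + q)/4 = ¾ - q/4)
(s + 147)*X(w(0, 0)) = (-8 + 147)*(¾ - ¼*0) = 139*(¾ + 0) = 139*(¾) = 417/4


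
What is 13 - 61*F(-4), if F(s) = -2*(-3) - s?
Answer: -597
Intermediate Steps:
F(s) = 6 - s
13 - 61*F(-4) = 13 - 61*(6 - 1*(-4)) = 13 - 61*(6 + 4) = 13 - 61*10 = 13 - 610 = -597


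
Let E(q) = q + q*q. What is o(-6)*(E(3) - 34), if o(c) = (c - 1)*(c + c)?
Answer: -1848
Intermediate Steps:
E(q) = q + q²
o(c) = 2*c*(-1 + c) (o(c) = (-1 + c)*(2*c) = 2*c*(-1 + c))
o(-6)*(E(3) - 34) = (2*(-6)*(-1 - 6))*(3*(1 + 3) - 34) = (2*(-6)*(-7))*(3*4 - 34) = 84*(12 - 34) = 84*(-22) = -1848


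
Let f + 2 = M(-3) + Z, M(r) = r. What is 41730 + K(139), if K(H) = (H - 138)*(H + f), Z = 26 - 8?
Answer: 41882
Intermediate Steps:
Z = 18
f = 13 (f = -2 + (-3 + 18) = -2 + 15 = 13)
K(H) = (-138 + H)*(13 + H) (K(H) = (H - 138)*(H + 13) = (-138 + H)*(13 + H))
41730 + K(139) = 41730 + (-1794 + 139² - 125*139) = 41730 + (-1794 + 19321 - 17375) = 41730 + 152 = 41882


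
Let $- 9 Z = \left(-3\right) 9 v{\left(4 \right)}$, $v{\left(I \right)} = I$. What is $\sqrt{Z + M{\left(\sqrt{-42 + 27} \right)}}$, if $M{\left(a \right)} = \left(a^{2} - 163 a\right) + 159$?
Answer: $\sqrt{156 - 163 i \sqrt{15}} \approx 20.078 - 15.721 i$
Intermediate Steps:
$M{\left(a \right)} = 159 + a^{2} - 163 a$
$Z = 12$ ($Z = - \frac{\left(-3\right) 9 \cdot 4}{9} = - \frac{\left(-27\right) 4}{9} = \left(- \frac{1}{9}\right) \left(-108\right) = 12$)
$\sqrt{Z + M{\left(\sqrt{-42 + 27} \right)}} = \sqrt{12 + \left(159 + \left(\sqrt{-42 + 27}\right)^{2} - 163 \sqrt{-42 + 27}\right)} = \sqrt{12 + \left(159 + \left(\sqrt{-15}\right)^{2} - 163 \sqrt{-15}\right)} = \sqrt{12 + \left(159 + \left(i \sqrt{15}\right)^{2} - 163 i \sqrt{15}\right)} = \sqrt{12 - \left(-144 + 163 i \sqrt{15}\right)} = \sqrt{12 + \left(144 - 163 i \sqrt{15}\right)} = \sqrt{156 - 163 i \sqrt{15}}$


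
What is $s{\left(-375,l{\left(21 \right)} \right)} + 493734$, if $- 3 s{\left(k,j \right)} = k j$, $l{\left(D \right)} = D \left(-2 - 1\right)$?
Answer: $485859$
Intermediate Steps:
$l{\left(D \right)} = - 3 D$ ($l{\left(D \right)} = D \left(-3\right) = - 3 D$)
$s{\left(k,j \right)} = - \frac{j k}{3}$ ($s{\left(k,j \right)} = - \frac{k j}{3} = - \frac{j k}{3}$)
$s{\left(-375,l{\left(21 \right)} \right)} + 493734 = \left(- \frac{1}{3}\right) \left(\left(-3\right) 21\right) \left(-375\right) + 493734 = \left(- \frac{1}{3}\right) \left(-63\right) \left(-375\right) + 493734 = -7875 + 493734 = 485859$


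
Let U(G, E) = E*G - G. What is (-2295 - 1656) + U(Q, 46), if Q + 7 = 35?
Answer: -2691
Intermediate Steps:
Q = 28 (Q = -7 + 35 = 28)
U(G, E) = -G + E*G
(-2295 - 1656) + U(Q, 46) = (-2295 - 1656) + 28*(-1 + 46) = -3951 + 28*45 = -3951 + 1260 = -2691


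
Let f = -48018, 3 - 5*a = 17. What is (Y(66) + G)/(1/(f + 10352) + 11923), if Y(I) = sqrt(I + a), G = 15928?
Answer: 599944048/449091717 + 75332*sqrt(395)/2245458585 ≈ 1.3366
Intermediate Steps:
a = -14/5 (a = 3/5 - 1/5*17 = 3/5 - 17/5 = -14/5 ≈ -2.8000)
Y(I) = sqrt(-14/5 + I) (Y(I) = sqrt(I - 14/5) = sqrt(-14/5 + I))
(Y(66) + G)/(1/(f + 10352) + 11923) = (sqrt(-70 + 25*66)/5 + 15928)/(1/(-48018 + 10352) + 11923) = (sqrt(-70 + 1650)/5 + 15928)/(1/(-37666) + 11923) = (sqrt(1580)/5 + 15928)/(-1/37666 + 11923) = ((2*sqrt(395))/5 + 15928)/(449091717/37666) = (2*sqrt(395)/5 + 15928)*(37666/449091717) = (15928 + 2*sqrt(395)/5)*(37666/449091717) = 599944048/449091717 + 75332*sqrt(395)/2245458585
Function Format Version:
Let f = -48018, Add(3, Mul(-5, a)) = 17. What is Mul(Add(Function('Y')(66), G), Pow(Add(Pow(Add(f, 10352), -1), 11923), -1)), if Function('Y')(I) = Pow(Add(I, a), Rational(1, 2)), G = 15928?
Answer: Add(Rational(599944048, 449091717), Mul(Rational(75332, 2245458585), Pow(395, Rational(1, 2)))) ≈ 1.3366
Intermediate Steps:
a = Rational(-14, 5) (a = Add(Rational(3, 5), Mul(Rational(-1, 5), 17)) = Add(Rational(3, 5), Rational(-17, 5)) = Rational(-14, 5) ≈ -2.8000)
Function('Y')(I) = Pow(Add(Rational(-14, 5), I), Rational(1, 2)) (Function('Y')(I) = Pow(Add(I, Rational(-14, 5)), Rational(1, 2)) = Pow(Add(Rational(-14, 5), I), Rational(1, 2)))
Mul(Add(Function('Y')(66), G), Pow(Add(Pow(Add(f, 10352), -1), 11923), -1)) = Mul(Add(Mul(Rational(1, 5), Pow(Add(-70, Mul(25, 66)), Rational(1, 2))), 15928), Pow(Add(Pow(Add(-48018, 10352), -1), 11923), -1)) = Mul(Add(Mul(Rational(1, 5), Pow(Add(-70, 1650), Rational(1, 2))), 15928), Pow(Add(Pow(-37666, -1), 11923), -1)) = Mul(Add(Mul(Rational(1, 5), Pow(1580, Rational(1, 2))), 15928), Pow(Add(Rational(-1, 37666), 11923), -1)) = Mul(Add(Mul(Rational(1, 5), Mul(2, Pow(395, Rational(1, 2)))), 15928), Pow(Rational(449091717, 37666), -1)) = Mul(Add(Mul(Rational(2, 5), Pow(395, Rational(1, 2))), 15928), Rational(37666, 449091717)) = Mul(Add(15928, Mul(Rational(2, 5), Pow(395, Rational(1, 2)))), Rational(37666, 449091717)) = Add(Rational(599944048, 449091717), Mul(Rational(75332, 2245458585), Pow(395, Rational(1, 2))))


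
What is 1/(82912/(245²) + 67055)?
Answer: 60025/4025059287 ≈ 1.4913e-5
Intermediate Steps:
1/(82912/(245²) + 67055) = 1/(82912/60025 + 67055) = 1/(4025059287/60025) = 60025/4025059287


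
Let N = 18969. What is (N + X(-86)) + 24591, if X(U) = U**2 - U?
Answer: 51042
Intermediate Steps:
(N + X(-86)) + 24591 = (18969 - 86*(-1 - 86)) + 24591 = (18969 - 86*(-87)) + 24591 = (18969 + 7482) + 24591 = 26451 + 24591 = 51042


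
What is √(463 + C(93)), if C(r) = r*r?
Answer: 2*√2278 ≈ 95.457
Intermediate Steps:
C(r) = r²
√(463 + C(93)) = √(463 + 93²) = √(463 + 8649) = √9112 = 2*√2278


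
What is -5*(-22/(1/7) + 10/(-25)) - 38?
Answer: 734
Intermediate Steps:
-5*(-22/(1/7) + 10/(-25)) - 38 = -5*(-22/⅐ + 10*(-1/25)) - 38 = -5*(-22*7 - ⅖) - 38 = -5*(-154 - ⅖) - 38 = -5*(-772/5) - 38 = 772 - 38 = 734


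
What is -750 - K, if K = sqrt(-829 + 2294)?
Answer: -750 - sqrt(1465) ≈ -788.28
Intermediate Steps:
K = sqrt(1465) ≈ 38.275
-750 - K = -750 - sqrt(1465)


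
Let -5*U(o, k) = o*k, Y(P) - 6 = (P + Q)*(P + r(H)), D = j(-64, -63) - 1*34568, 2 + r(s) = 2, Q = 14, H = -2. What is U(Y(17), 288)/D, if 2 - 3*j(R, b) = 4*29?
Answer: 5904/6655 ≈ 0.88715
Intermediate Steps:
j(R, b) = -38 (j(R, b) = ⅔ - 4*29/3 = ⅔ - ⅓*116 = ⅔ - 116/3 = -38)
r(s) = 0 (r(s) = -2 + 2 = 0)
D = -34606 (D = -38 - 1*34568 = -38 - 34568 = -34606)
Y(P) = 6 + P*(14 + P) (Y(P) = 6 + (P + 14)*(P + 0) = 6 + (14 + P)*P = 6 + P*(14 + P))
U(o, k) = -k*o/5 (U(o, k) = -o*k/5 = -k*o/5)
U(Y(17), 288)/D = -⅕*288*(6 + 17² + 14*17)/(-34606) = -⅕*288*(6 + 289 + 238)*(-1/34606) = -⅕*288*533*(-1/34606) = -153504/5*(-1/34606) = 5904/6655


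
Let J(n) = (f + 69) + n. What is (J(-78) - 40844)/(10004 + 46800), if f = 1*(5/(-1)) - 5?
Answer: -40863/56804 ≈ -0.71937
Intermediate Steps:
f = -10 (f = 1*(5*(-1)) - 5 = 1*(-5) - 5 = -5 - 5 = -10)
J(n) = 59 + n (J(n) = (-10 + 69) + n = 59 + n)
(J(-78) - 40844)/(10004 + 46800) = ((59 - 78) - 40844)/(10004 + 46800) = (-19 - 40844)/56804 = -40863*1/56804 = -40863/56804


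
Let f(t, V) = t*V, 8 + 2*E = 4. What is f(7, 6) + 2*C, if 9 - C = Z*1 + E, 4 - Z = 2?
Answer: 60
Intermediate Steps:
Z = 2 (Z = 4 - 1*2 = 4 - 2 = 2)
E = -2 (E = -4 + (1/2)*4 = -4 + 2 = -2)
f(t, V) = V*t
C = 9 (C = 9 - (2*1 - 2) = 9 - (2 - 2) = 9 - 1*0 = 9 + 0 = 9)
f(7, 6) + 2*C = 6*7 + 2*9 = 42 + 18 = 60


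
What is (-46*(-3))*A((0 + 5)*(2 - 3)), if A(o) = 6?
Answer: 828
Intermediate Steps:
(-46*(-3))*A((0 + 5)*(2 - 3)) = -46*(-3)*6 = 138*6 = 828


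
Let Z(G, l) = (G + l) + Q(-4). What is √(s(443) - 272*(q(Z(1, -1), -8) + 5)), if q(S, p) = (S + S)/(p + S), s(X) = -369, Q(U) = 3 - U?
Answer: 3*√231 ≈ 45.596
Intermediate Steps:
Z(G, l) = 7 + G + l (Z(G, l) = (G + l) + (3 - 1*(-4)) = (G + l) + (3 + 4) = (G + l) + 7 = 7 + G + l)
q(S, p) = 2*S/(S + p) (q(S, p) = (2*S)/(S + p) = 2*S/(S + p))
√(s(443) - 272*(q(Z(1, -1), -8) + 5)) = √(-369 - 272*(2*(7 + 1 - 1)/((7 + 1 - 1) - 8) + 5)) = √(-369 - 272*(2*7/(7 - 8) + 5)) = √(-369 - 272*(2*7/(-1) + 5)) = √(-369 - 272*(2*7*(-1) + 5)) = √(-369 - 272*(-14 + 5)) = √(-369 - 272*(-9)) = √(-369 + 2448) = √2079 = 3*√231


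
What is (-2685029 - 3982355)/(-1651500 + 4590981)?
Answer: -6667384/2939481 ≈ -2.2682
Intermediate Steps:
(-2685029 - 3982355)/(-1651500 + 4590981) = -6667384/2939481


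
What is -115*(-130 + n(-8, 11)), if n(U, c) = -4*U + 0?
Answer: 11270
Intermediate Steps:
n(U, c) = -4*U
-115*(-130 + n(-8, 11)) = -115*(-130 - 4*(-8)) = -115*(-130 + 32) = -115*(-98) = 11270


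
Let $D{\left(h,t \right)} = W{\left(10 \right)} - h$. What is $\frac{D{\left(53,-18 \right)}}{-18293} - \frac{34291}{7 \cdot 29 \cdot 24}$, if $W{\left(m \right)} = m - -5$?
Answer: $- \frac{627100127}{89123496} \approx -7.0363$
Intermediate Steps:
$W{\left(m \right)} = 5 + m$ ($W{\left(m \right)} = m + 5 = 5 + m$)
$D{\left(h,t \right)} = 15 - h$ ($D{\left(h,t \right)} = \left(5 + 10\right) - h = 15 - h$)
$\frac{D{\left(53,-18 \right)}}{-18293} - \frac{34291}{7 \cdot 29 \cdot 24} = \frac{15 - 53}{-18293} - \frac{34291}{7 \cdot 29 \cdot 24} = \left(15 - 53\right) \left(- \frac{1}{18293}\right) - \frac{34291}{203 \cdot 24} = \left(-38\right) \left(- \frac{1}{18293}\right) - \frac{34291}{4872} = \frac{38}{18293} - \frac{34291}{4872} = - \frac{627100127}{89123496}$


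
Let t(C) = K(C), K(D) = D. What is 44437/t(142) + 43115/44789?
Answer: 1996411123/6360038 ≈ 313.90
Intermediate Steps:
t(C) = C
44437/t(142) + 43115/44789 = 44437/142 + 43115/44789 = 1996411123/6360038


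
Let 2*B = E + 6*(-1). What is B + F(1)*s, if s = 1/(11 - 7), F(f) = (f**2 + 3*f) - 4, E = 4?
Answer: -1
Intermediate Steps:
B = -1 (B = (4 + 6*(-1))/2 = (4 - 6)/2 = (1/2)*(-2) = -1)
F(f) = -4 + f**2 + 3*f
s = 1/4 ≈ 0.25000
B + F(1)*s = -1 + (-4 + 1**2 + 3*1)*(1/4) = -1 + (-4 + 1 + 3)*(1/4) = -1 + 0*(1/4) = -1 + 0 = -1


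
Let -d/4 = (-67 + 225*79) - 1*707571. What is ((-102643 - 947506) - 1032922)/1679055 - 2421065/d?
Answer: -3271078576889/1544423892620 ≈ -2.1180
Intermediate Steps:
d = 2759452 (d = -4*((-67 + 225*79) - 1*707571) = -4*((-67 + 17775) - 707571) = -4*(17708 - 707571) = -4*(-689863) = 2759452)
((-102643 - 947506) - 1032922)/1679055 - 2421065/d = ((-102643 - 947506) - 1032922)/1679055 - 2421065/2759452 = (-1050149 - 1032922)*(1/1679055) - 2421065*1/2759452 = -2083071*1/1679055 - 2421065/2759452 = -694357/559685 - 2421065/2759452 = -3271078576889/1544423892620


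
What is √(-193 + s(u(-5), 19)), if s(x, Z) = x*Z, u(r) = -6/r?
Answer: I*√4255/5 ≈ 13.046*I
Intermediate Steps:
s(x, Z) = Z*x
√(-193 + s(u(-5), 19)) = √(-193 + 19*(-6/(-5))) = √(-193 + 19*(-6*(-⅕))) = √(-193 + 19*(6/5)) = √(-193 + 114/5) = √(-851/5) = I*√4255/5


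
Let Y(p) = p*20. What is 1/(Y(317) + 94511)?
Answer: 1/100851 ≈ 9.9156e-6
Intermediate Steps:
Y(p) = 20*p
1/(Y(317) + 94511) = 1/(20*317 + 94511) = 1/(6340 + 94511) = 1/100851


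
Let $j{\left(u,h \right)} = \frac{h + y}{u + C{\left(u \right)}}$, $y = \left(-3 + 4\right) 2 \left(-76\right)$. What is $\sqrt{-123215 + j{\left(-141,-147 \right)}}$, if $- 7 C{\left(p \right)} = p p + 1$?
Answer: $\frac{i \sqrt{53661956883798}}{20869} \approx 351.02 i$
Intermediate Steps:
$C{\left(p \right)} = - \frac{1}{7} - \frac{p^{2}}{7}$ ($C{\left(p \right)} = - \frac{p p + 1}{7} = - \frac{p^{2} + 1}{7} = - \frac{1 + p^{2}}{7} = - \frac{1}{7} - \frac{p^{2}}{7}$)
$y = -152$ ($y = 1 \cdot 2 \left(-76\right) = 2 \left(-76\right) = -152$)
$j{\left(u,h \right)} = \frac{-152 + h}{- \frac{1}{7} + u - \frac{u^{2}}{7}}$ ($j{\left(u,h \right)} = \frac{h - 152}{u - \left(\frac{1}{7} + \frac{u^{2}}{7}\right)} = \frac{-152 + h}{- \frac{1}{7} + u - \frac{u^{2}}{7}}$)
$\sqrt{-123215 + j{\left(-141,-147 \right)}} = \sqrt{-123215 + \frac{7 \left(152 - -147\right)}{1 + \left(-141\right)^{2} - -987}} = \sqrt{-123215 + \frac{7 \left(152 + 147\right)}{1 + 19881 + 987}} = \sqrt{-123215 + 7 \cdot \frac{1}{20869} \cdot 299} = \sqrt{-123215 + \frac{2093}{20869}} = \sqrt{- \frac{2571371742}{20869}} = \frac{i \sqrt{53661956883798}}{20869}$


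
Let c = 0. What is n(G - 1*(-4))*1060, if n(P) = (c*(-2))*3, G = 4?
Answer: 0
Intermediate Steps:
n(P) = 0 (n(P) = (0*(-2))*3 = 0*3 = 0)
n(G - 1*(-4))*1060 = 0*1060 = 0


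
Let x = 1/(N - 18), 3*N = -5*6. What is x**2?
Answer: 1/784 ≈ 0.0012755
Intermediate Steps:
N = -10 (N = (-5*6)/3 = (1/3)*(-30) = -10)
x = -1/28 (x = 1/(-10 - 18) = 1/(-28) = -1/28 ≈ -0.035714)
x**2 = (-1/28)**2 = 1/784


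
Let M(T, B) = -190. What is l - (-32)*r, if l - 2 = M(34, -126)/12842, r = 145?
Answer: 29806187/6421 ≈ 4642.0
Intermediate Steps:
l = 12747/6421 (l = 2 - 190/12842 = 2 - 190*1/12842 = 2 - 95/6421 = 12747/6421 ≈ 1.9852)
l - (-32)*r = 12747/6421 - (-32)*145 = 12747/6421 - 1*(-4640) = 12747/6421 + 4640 = 29806187/6421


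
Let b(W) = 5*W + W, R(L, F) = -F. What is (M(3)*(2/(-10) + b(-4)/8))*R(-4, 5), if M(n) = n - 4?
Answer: -16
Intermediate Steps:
M(n) = -4 + n
b(W) = 6*W
(M(3)*(2/(-10) + b(-4)/8))*R(-4, 5) = ((-4 + 3)*(2/(-10) + (6*(-4))/8))*(-1*5) = -(2*(-⅒) - 24*⅛)*(-5) = -(-⅕ - 3)*(-5) = -1*(-16/5)*(-5) = (16/5)*(-5) = -16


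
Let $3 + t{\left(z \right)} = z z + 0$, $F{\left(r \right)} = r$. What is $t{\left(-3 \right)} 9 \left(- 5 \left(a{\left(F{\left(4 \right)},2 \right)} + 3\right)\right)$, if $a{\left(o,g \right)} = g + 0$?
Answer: $-1350$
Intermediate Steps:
$t{\left(z \right)} = -3 + z^{2}$ ($t{\left(z \right)} = -3 + \left(z z + 0\right) = -3 + \left(z^{2} + 0\right) = -3 + z^{2}$)
$a{\left(o,g \right)} = g$
$t{\left(-3 \right)} 9 \left(- 5 \left(a{\left(F{\left(4 \right)},2 \right)} + 3\right)\right) = \left(-3 + \left(-3\right)^{2}\right) 9 \left(- 5 \left(2 + 3\right)\right) = \left(-3 + 9\right) 9 \left(\left(-5\right) 5\right) = 6 \cdot 9 \left(-25\right) = 54 \left(-25\right) = -1350$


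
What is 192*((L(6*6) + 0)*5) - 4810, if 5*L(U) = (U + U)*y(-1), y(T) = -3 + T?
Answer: -60106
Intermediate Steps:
L(U) = -8*U/5 (L(U) = ((U + U)*(-3 - 1))/5 = ((2*U)*(-4))/5 = (-8*U)/5 = -8*U/5)
192*((L(6*6) + 0)*5) - 4810 = 192*((-48*6/5 + 0)*5) - 4810 = 192*((-8/5*36 + 0)*5) - 4810 = 192*((-288/5 + 0)*5) - 4810 = 192*(-288/5*5) - 4810 = 192*(-288) - 4810 = -55296 - 4810 = -60106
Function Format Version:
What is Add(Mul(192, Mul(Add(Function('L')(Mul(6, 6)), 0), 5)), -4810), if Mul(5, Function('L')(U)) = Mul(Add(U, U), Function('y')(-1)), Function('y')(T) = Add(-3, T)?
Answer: -60106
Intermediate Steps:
Function('L')(U) = Mul(Rational(-8, 5), U) (Function('L')(U) = Mul(Rational(1, 5), Mul(Add(U, U), Add(-3, -1))) = Mul(Rational(1, 5), Mul(Mul(2, U), -4)) = Mul(Rational(1, 5), Mul(-8, U)) = Mul(Rational(-8, 5), U))
Add(Mul(192, Mul(Add(Function('L')(Mul(6, 6)), 0), 5)), -4810) = Add(Mul(192, Mul(Add(Mul(Rational(-8, 5), Mul(6, 6)), 0), 5)), -4810) = Add(Mul(192, Mul(Add(Mul(Rational(-8, 5), 36), 0), 5)), -4810) = Add(Mul(192, Mul(Add(Rational(-288, 5), 0), 5)), -4810) = Add(Mul(192, Mul(Rational(-288, 5), 5)), -4810) = Add(Mul(192, -288), -4810) = Add(-55296, -4810) = -60106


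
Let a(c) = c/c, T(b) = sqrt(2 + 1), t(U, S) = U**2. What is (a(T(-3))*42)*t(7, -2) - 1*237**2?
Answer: -54111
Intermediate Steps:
T(b) = sqrt(3)
a(c) = 1
(a(T(-3))*42)*t(7, -2) - 1*237**2 = (1*42)*7**2 - 1*237**2 = 42*49 - 1*56169 = 2058 - 56169 = -54111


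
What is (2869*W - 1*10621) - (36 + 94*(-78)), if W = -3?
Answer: -11932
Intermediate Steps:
(2869*W - 1*10621) - (36 + 94*(-78)) = (2869*(-3) - 1*10621) - (36 + 94*(-78)) = (-8607 - 10621) - (36 - 7332) = -19228 - 1*(-7296) = -19228 + 7296 = -11932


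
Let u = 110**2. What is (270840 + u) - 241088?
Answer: 41852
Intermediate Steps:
u = 12100
(270840 + u) - 241088 = (270840 + 12100) - 241088 = 282940 - 241088 = 41852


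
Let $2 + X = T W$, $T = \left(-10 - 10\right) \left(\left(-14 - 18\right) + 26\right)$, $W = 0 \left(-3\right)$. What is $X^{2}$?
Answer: $4$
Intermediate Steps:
$W = 0$
$T = 120$ ($T = - 20 \left(\left(-14 - 18\right) + 26\right) = - 20 \left(-32 + 26\right) = \left(-20\right) \left(-6\right) = 120$)
$X = -2$ ($X = -2 + 120 \cdot 0 = -2 + 0 = -2$)
$X^{2} = \left(-2\right)^{2} = 4$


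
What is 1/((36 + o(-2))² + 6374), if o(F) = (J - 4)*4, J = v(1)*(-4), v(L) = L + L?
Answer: 1/6518 ≈ 0.00015342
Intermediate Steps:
v(L) = 2*L
J = -8 (J = (2*1)*(-4) = 2*(-4) = -8)
o(F) = -48 (o(F) = (-8 - 4)*4 = -12*4 = -48)
1/((36 + o(-2))² + 6374) = 1/((36 - 48)² + 6374) = 1/((-12)² + 6374) = 1/(144 + 6374) = 1/6518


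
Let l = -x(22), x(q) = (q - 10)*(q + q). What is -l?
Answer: 528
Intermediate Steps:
x(q) = 2*q*(-10 + q) (x(q) = (-10 + q)*(2*q) = 2*q*(-10 + q))
l = -528 (l = -2*22*(-10 + 22) = -2*22*12 = -1*528 = -528)
-l = -1*(-528) = 528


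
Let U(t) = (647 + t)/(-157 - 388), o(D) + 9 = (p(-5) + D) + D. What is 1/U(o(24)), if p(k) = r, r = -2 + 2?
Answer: -545/686 ≈ -0.79446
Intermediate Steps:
r = 0
p(k) = 0
o(D) = -9 + 2*D (o(D) = -9 + ((0 + D) + D) = -9 + (D + D) = -9 + 2*D)
U(t) = -647/545 - t/545 (U(t) = (647 + t)/(-545) = (647 + t)*(-1/545) = -647/545 - t/545)
1/U(o(24)) = 1/(-647/545 - (-9 + 2*24)/545) = 1/(-647/545 - (-9 + 48)/545) = 1/(-647/545 - 1/545*39) = 1/(-647/545 - 39/545) = 1/(-686/545) = -545/686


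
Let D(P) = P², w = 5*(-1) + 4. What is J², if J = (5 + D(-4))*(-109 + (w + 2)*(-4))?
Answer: 5631129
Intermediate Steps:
w = -1 (w = -5 + 4 = -1)
J = -2373 (J = (5 + (-4)²)*(-109 + (-1 + 2)*(-4)) = (5 + 16)*(-109 + 1*(-4)) = 21*(-109 - 4) = 21*(-113) = -2373)
J² = (-2373)² = 5631129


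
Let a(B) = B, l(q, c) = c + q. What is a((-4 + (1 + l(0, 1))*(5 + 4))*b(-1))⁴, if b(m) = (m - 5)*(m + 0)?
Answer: 49787136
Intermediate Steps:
b(m) = m*(-5 + m) (b(m) = (-5 + m)*m = m*(-5 + m))
a((-4 + (1 + l(0, 1))*(5 + 4))*b(-1))⁴ = ((-4 + (1 + (1 + 0))*(5 + 4))*(-(-5 - 1)))⁴ = ((-4 + (1 + 1)*9)*(-1*(-6)))⁴ = ((-4 + 2*9)*6)⁴ = ((-4 + 18)*6)⁴ = (14*6)⁴ = 84⁴ = 49787136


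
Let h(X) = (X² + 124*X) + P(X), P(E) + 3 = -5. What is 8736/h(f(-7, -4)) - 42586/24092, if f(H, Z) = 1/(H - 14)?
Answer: -46538677879/73854026 ≈ -630.14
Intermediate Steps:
f(H, Z) = 1/(-14 + H)
P(E) = -8 (P(E) = -3 - 5 = -8)
h(X) = -8 + X² + 124*X (h(X) = (X² + 124*X) - 8 = -8 + X² + 124*X)
8736/h(f(-7, -4)) - 42586/24092 = 8736/(-8 + (1/(-14 - 7))² + 124/(-14 - 7)) - 42586/24092 = 8736/(-8 + (1/(-21))² + 124/(-21)) - 42586*1/24092 = 8736/(-8 + (-1/21)² + 124*(-1/21)) - 21293/12046 = 8736/(-8 + 1/441 - 124/21) - 21293/12046 = 8736/(-6131/441) - 21293/12046 = 8736*(-441/6131) - 21293/12046 = -3852576/6131 - 21293/12046 = -46538677879/73854026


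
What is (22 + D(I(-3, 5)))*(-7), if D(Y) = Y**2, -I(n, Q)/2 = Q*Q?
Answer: -17654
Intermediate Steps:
I(n, Q) = -2*Q**2 (I(n, Q) = -2*Q*Q = -2*Q**2)
(22 + D(I(-3, 5)))*(-7) = (22 + (-2*5**2)**2)*(-7) = (22 + (-2*25)**2)*(-7) = (22 + (-50)**2)*(-7) = (22 + 2500)*(-7) = 2522*(-7) = -17654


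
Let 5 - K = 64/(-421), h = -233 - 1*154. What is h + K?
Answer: -160758/421 ≈ -381.85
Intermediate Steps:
h = -387 (h = -233 - 154 = -387)
K = 2169/421 (K = 5 - 64/(-421) = 5 - 64*(-1)/421 = 5 - 1*(-64/421) = 5 + 64/421 = 2169/421 ≈ 5.1520)
h + K = -387 + 2169/421 = -160758/421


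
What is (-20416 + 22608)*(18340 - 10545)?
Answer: 17086640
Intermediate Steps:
(-20416 + 22608)*(18340 - 10545) = 2192*7795 = 17086640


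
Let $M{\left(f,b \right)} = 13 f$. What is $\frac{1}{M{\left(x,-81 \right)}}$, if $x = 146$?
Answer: $\frac{1}{1898} \approx 0.00052687$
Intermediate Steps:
$\frac{1}{M{\left(x,-81 \right)}} = \frac{1}{13 \cdot 146} = \frac{1}{1898}$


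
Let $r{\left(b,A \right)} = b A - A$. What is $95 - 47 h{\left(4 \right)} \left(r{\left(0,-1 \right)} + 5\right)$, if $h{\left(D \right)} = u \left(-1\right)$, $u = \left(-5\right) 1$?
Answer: $-1315$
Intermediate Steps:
$u = -5$
$r{\left(b,A \right)} = - A + A b$ ($r{\left(b,A \right)} = A b - A = - A + A b$)
$h{\left(D \right)} = 5$ ($h{\left(D \right)} = \left(-5\right) \left(-1\right) = 5$)
$95 - 47 h{\left(4 \right)} \left(r{\left(0,-1 \right)} + 5\right) = 95 - 47 \cdot 5 \left(- (-1 + 0) + 5\right) = 95 - 47 \cdot 5 \left(\left(-1\right) \left(-1\right) + 5\right) = 95 - 47 \cdot 5 \left(1 + 5\right) = 95 - 47 \cdot 5 \cdot 6 = 95 - 1410 = -1315$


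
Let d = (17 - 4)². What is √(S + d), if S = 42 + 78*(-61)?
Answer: I*√4547 ≈ 67.431*I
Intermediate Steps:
S = -4716 (S = 42 - 4758 = -4716)
d = 169 (d = 13² = 169)
√(S + d) = √(-4716 + 169) = √(-4547) = I*√4547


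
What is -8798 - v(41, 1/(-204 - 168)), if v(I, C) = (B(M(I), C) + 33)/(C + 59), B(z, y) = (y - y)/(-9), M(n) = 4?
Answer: -193101982/21947 ≈ -8798.6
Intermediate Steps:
B(z, y) = 0 (B(z, y) = 0*(-⅑) = 0)
v(I, C) = 33/(59 + C) (v(I, C) = (0 + 33)/(C + 59) = 33/(59 + C))
-8798 - v(41, 1/(-204 - 168)) = -8798 - 33/(59 + 1/(-204 - 168)) = -8798 - 33/(59 + 1/(-372)) = -8798 - 33/(59 - 1/372) = -8798 - 33/21947/372 = -8798 - 33*372/21947 = -8798 - 1*12276/21947 = -8798 - 12276/21947 = -193101982/21947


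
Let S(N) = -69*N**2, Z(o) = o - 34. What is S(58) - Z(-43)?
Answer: -232039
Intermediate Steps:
Z(o) = -34 + o
S(58) - Z(-43) = -69*58**2 - (-34 - 43) = -69*3364 - 1*(-77) = -232116 + 77 = -232039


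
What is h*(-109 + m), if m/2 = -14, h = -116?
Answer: 15892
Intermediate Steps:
m = -28 (m = 2*(-14) = -28)
h*(-109 + m) = -116*(-109 - 28) = -116*(-137) = 15892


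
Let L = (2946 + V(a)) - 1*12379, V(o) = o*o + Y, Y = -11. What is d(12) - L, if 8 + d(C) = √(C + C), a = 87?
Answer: 1867 + 2*√6 ≈ 1871.9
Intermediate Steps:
d(C) = -8 + √2*√C (d(C) = -8 + √(C + C) = -8 + √(2*C) = -8 + √2*√C)
V(o) = -11 + o² (V(o) = o*o - 11 = o² - 11 = -11 + o²)
L = -1875 (L = (2946 + (-11 + 87²)) - 1*12379 = (2946 + (-11 + 7569)) - 12379 = (2946 + 7558) - 12379 = 10504 - 12379 = -1875)
d(12) - L = (-8 + √2*√12) - 1*(-1875) = (-8 + √2*(2*√3)) + 1875 = (-8 + 2*√6) + 1875 = 1867 + 2*√6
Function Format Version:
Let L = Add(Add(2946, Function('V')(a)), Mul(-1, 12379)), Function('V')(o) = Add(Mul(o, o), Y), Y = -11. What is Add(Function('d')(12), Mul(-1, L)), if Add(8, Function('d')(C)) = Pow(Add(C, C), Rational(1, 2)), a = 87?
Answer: Add(1867, Mul(2, Pow(6, Rational(1, 2)))) ≈ 1871.9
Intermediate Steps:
Function('d')(C) = Add(-8, Mul(Pow(2, Rational(1, 2)), Pow(C, Rational(1, 2)))) (Function('d')(C) = Add(-8, Pow(Add(C, C), Rational(1, 2))) = Add(-8, Pow(Mul(2, C), Rational(1, 2))) = Add(-8, Mul(Pow(2, Rational(1, 2)), Pow(C, Rational(1, 2)))))
Function('V')(o) = Add(-11, Pow(o, 2)) (Function('V')(o) = Add(Mul(o, o), -11) = Add(Pow(o, 2), -11) = Add(-11, Pow(o, 2)))
L = -1875 (L = Add(Add(2946, Add(-11, Pow(87, 2))), Mul(-1, 12379)) = Add(Add(2946, Add(-11, 7569)), -12379) = Add(Add(2946, 7558), -12379) = Add(10504, -12379) = -1875)
Add(Function('d')(12), Mul(-1, L)) = Add(Add(-8, Mul(Pow(2, Rational(1, 2)), Pow(12, Rational(1, 2)))), Mul(-1, -1875)) = Add(Add(-8, Mul(Pow(2, Rational(1, 2)), Mul(2, Pow(3, Rational(1, 2))))), 1875) = Add(Add(-8, Mul(2, Pow(6, Rational(1, 2)))), 1875) = Add(1867, Mul(2, Pow(6, Rational(1, 2))))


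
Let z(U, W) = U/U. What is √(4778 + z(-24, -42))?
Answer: 9*√59 ≈ 69.130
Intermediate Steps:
z(U, W) = 1
√(4778 + z(-24, -42)) = √(4778 + 1) = √4779 = 9*√59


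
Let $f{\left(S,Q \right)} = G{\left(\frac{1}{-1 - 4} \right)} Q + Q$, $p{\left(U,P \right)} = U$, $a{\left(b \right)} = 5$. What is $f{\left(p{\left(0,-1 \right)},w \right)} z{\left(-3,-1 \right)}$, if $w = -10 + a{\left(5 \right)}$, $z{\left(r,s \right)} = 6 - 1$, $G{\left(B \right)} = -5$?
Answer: $100$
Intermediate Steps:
$z{\left(r,s \right)} = 5$
$w = -5$ ($w = -10 + 5 = -5$)
$f{\left(S,Q \right)} = - 4 Q$ ($f{\left(S,Q \right)} = - 5 Q + Q = - 4 Q$)
$f{\left(p{\left(0,-1 \right)},w \right)} z{\left(-3,-1 \right)} = \left(-4\right) \left(-5\right) 5 = 20 \cdot 5 = 100$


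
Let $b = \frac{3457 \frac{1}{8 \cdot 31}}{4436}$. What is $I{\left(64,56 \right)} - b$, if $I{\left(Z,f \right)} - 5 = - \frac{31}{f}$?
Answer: $\frac{34217285}{7700896} \approx 4.4433$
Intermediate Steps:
$I{\left(Z,f \right)} = 5 - \frac{31}{f}$
$b = \frac{3457}{1100128}$ ($b = \frac{3457}{248} \cdot \frac{1}{4436} = \frac{3457}{1100128} \approx 0.0031424$)
$I{\left(64,56 \right)} - b = \left(5 - \frac{31}{56}\right) - \frac{3457}{1100128} = \frac{249}{56} - \frac{3457}{1100128} = \frac{34217285}{7700896}$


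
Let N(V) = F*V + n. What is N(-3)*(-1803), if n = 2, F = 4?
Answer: 18030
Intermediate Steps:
N(V) = 2 + 4*V (N(V) = 4*V + 2 = 2 + 4*V)
N(-3)*(-1803) = (2 + 4*(-3))*(-1803) = (2 - 12)*(-1803) = -10*(-1803) = 18030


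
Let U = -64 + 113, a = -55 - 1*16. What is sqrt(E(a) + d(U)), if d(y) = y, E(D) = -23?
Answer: sqrt(26) ≈ 5.0990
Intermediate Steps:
a = -71 (a = -55 - 16 = -71)
U = 49
sqrt(E(a) + d(U)) = sqrt(-23 + 49) = sqrt(26)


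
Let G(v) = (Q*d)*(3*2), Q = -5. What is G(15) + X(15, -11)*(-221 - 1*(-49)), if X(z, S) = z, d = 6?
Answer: -2760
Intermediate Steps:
G(v) = -180 (G(v) = (-5*6)*(3*2) = -30*6 = -180)
G(15) + X(15, -11)*(-221 - 1*(-49)) = -180 + 15*(-221 - 1*(-49)) = -180 + 15*(-221 + 49) = -180 + 15*(-172) = -180 - 2580 = -2760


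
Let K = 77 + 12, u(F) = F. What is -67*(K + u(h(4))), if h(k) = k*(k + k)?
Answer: -8107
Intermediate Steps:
h(k) = 2*k² (h(k) = k*(2*k) = 2*k²)
K = 89
-67*(K + u(h(4))) = -67*(89 + 2*4²) = -67*(89 + 2*16) = -67*(89 + 32) = -67*121 = -8107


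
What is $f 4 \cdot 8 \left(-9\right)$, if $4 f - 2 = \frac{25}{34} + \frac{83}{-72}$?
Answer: $- \frac{1937}{17} \approx -113.94$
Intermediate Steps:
$f = \frac{1937}{4896}$ ($f = \frac{1}{2} + \frac{\frac{25}{34} + \frac{83}{-72}}{4} = \frac{1}{2} + \frac{25 \cdot \frac{1}{34} + 83 \left(- \frac{1}{72}\right)}{4} = \frac{1}{2} + \frac{\frac{25}{34} - \frac{83}{72}}{4} = \frac{1}{2} + \frac{1}{4} \left(- \frac{511}{1224}\right) = \frac{1}{2} - \frac{511}{4896} = \frac{1937}{4896} \approx 0.39563$)
$f 4 \cdot 8 \left(-9\right) = \frac{1937 \cdot 4 \cdot 8 \left(-9\right)}{4896} = \frac{1937 \cdot 32 \left(-9\right)}{4896} = \frac{1937}{4896} \left(-288\right) = - \frac{1937}{17}$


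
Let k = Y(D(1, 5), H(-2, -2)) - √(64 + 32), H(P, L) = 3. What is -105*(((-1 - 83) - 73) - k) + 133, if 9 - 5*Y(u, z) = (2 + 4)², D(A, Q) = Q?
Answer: 16051 - 420*√6 ≈ 15022.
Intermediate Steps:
Y(u, z) = -27/5 (Y(u, z) = 9/5 - (2 + 4)²/5 = 9/5 - ⅕*6² = 9/5 - ⅕*36 = 9/5 - 36/5 = -27/5)
k = -27/5 - 4*√6 (k = -27/5 - √(64 + 32) = -27/5 - √96 = -27/5 - 4*√6 ≈ -15.198)
-105*(((-1 - 83) - 73) - k) + 133 = -105*(((-1 - 83) - 73) - (-27/5 - 4*√6)) + 133 = -105*((-84 - 73) + (27/5 + 4*√6)) + 133 = -105*(-157 + (27/5 + 4*√6)) + 133 = -105*(-758/5 + 4*√6) + 133 = (15918 - 420*√6) + 133 = 16051 - 420*√6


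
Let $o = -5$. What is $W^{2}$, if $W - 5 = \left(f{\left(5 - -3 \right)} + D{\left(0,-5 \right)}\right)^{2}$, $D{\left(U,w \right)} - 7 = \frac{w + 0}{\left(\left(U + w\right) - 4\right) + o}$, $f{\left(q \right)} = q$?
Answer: $\frac{2228312025}{38416} \approx 58005.0$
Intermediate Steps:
$D{\left(U,w \right)} = 7 + \frac{w}{-9 + U + w}$ ($D{\left(U,w \right)} = 7 + \frac{w + 0}{\left(\left(U + w\right) - 4\right) - 5} = 7 + \frac{w}{\left(-4 + U + w\right) - 5} = 7 + \frac{w}{-9 + U + w}$)
$W = \frac{47205}{196}$ ($W = 5 + \left(\left(5 - -3\right) + \frac{-63 + 7 \cdot 0 + 8 \left(-5\right)}{-9 + 0 - 5}\right)^{2} = 5 + \left(\left(5 + 3\right) + \frac{-63 + 0 - 40}{-14}\right)^{2} = 5 + \left(8 - - \frac{103}{14}\right)^{2} = 5 + \left(8 + \frac{103}{14}\right)^{2} = 5 + \left(\frac{215}{14}\right)^{2} = 5 + \frac{46225}{196} = \frac{47205}{196} \approx 240.84$)
$W^{2} = \left(\frac{47205}{196}\right)^{2} = \frac{2228312025}{38416}$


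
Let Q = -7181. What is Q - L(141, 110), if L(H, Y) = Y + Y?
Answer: -7401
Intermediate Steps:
L(H, Y) = 2*Y
Q - L(141, 110) = -7181 - 2*110 = -7181 - 1*220 = -7181 - 220 = -7401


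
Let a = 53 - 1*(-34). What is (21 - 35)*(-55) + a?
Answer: 857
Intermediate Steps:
a = 87 (a = 53 + 34 = 87)
(21 - 35)*(-55) + a = (21 - 35)*(-55) + 87 = -14*(-55) + 87 = 770 + 87 = 857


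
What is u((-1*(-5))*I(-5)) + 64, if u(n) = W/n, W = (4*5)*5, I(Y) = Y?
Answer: 60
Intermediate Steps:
W = 100 (W = 20*5 = 100)
u(n) = 100/n
u((-1*(-5))*I(-5)) + 64 = 100/((-1*(-5)*(-5))) + 64 = 100/((5*(-5))) + 64 = 100/(-25) + 64 = 100*(-1/25) + 64 = -4 + 64 = 60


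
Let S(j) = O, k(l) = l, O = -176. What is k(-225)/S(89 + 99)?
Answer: 225/176 ≈ 1.2784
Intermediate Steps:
S(j) = -176
k(-225)/S(89 + 99) = -225/(-176) = -225*(-1/176) = 225/176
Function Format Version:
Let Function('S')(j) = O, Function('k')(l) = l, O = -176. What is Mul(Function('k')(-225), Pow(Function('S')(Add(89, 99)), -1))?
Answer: Rational(225, 176) ≈ 1.2784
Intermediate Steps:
Function('S')(j) = -176
Mul(Function('k')(-225), Pow(Function('S')(Add(89, 99)), -1)) = Mul(-225, Pow(-176, -1)) = Mul(-225, Rational(-1, 176)) = Rational(225, 176)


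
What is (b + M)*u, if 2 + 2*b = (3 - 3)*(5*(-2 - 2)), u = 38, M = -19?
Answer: -760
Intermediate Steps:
b = -1 (b = -1 + ((3 - 3)*(5*(-2 - 2)))/2 = -1 + (0*(5*(-4)))/2 = -1 + (0*(-20))/2 = -1 + (1/2)*0 = -1 + 0 = -1)
(b + M)*u = (-1 - 19)*38 = -20*38 = -760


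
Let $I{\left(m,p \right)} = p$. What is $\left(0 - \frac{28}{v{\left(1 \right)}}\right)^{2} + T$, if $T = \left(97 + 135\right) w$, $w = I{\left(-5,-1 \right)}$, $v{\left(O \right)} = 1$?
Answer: $552$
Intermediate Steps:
$w = -1$
$T = -232$ ($T = \left(97 + 135\right) \left(-1\right) = 232 \left(-1\right) = -232$)
$\left(0 - \frac{28}{v{\left(1 \right)}}\right)^{2} + T = \left(0 - \frac{28}{1}\right)^{2} - 232 = \left(0 - 28\right)^{2} - 232 = \left(-28\right)^{2} - 232 = 784 - 232 = 552$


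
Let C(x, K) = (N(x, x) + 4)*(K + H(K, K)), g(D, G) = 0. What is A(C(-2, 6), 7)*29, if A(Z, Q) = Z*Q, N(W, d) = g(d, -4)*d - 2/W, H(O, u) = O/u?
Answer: 7105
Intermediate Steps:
N(W, d) = -2/W (N(W, d) = 0*d - 2/W = 0 - 2/W = -2/W)
C(x, K) = (1 + K)*(4 - 2/x) (C(x, K) = (-2/x + 4)*(K + K/K) = (4 - 2/x)*(K + 1) = (4 - 2/x)*(1 + K) = (1 + K)*(4 - 2/x))
A(Z, Q) = Q*Z
A(C(-2, 6), 7)*29 = (7*(2*(-1 - 1*6 + 2*(-2)*(1 + 6))/(-2)))*29 = (7*(2*(-½)*(-1 - 6 + 2*(-2)*7)))*29 = (7*(2*(-½)*(-1 - 6 - 28)))*29 = (7*(2*(-½)*(-35)))*29 = (7*35)*29 = 245*29 = 7105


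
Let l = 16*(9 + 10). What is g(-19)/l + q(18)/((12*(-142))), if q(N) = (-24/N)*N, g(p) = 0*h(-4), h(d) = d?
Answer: 1/71 ≈ 0.014085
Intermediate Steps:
g(p) = 0 (g(p) = 0*(-4) = 0)
l = 304 (l = 16*19 = 304)
q(N) = -24
g(-19)/l + q(18)/((12*(-142))) = 0/304 - 24/(12*(-142)) = 0*(1/304) - 24/(-1704) = 0 - 24*(-1/1704) = 0 + 1/71 = 1/71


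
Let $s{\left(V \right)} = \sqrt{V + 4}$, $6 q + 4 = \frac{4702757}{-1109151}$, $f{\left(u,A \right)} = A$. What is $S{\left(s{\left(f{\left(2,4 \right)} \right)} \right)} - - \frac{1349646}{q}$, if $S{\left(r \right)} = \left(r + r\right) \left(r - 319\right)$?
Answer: $- \frac{472716896500}{481019} - 1276 \sqrt{2} \approx -9.8455 \cdot 10^{5}$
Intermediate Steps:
$q = - \frac{9139361}{6654906}$ ($q = - \frac{2}{3} + \frac{4702757 \frac{1}{-1109151}}{6} = - \frac{2}{3} + \frac{4702757 \left(- \frac{1}{1109151}\right)}{6} = - \frac{2}{3} + \frac{1}{6} \left(- \frac{4702757}{1109151}\right) = - \frac{2}{3} - \frac{4702757}{6654906} = - \frac{9139361}{6654906} \approx -1.3733$)
$s{\left(V \right)} = \sqrt{4 + V}$
$S{\left(r \right)} = 2 r \left(-319 + r\right)$
$S{\left(s{\left(f{\left(2,4 \right)} \right)} \right)} - - \frac{1349646}{q} = 2 \sqrt{4 + 4} \left(-319 + \sqrt{4 + 4}\right) - - \frac{1349646}{- \frac{9139361}{6654906}} = 2 \sqrt{8} \left(-319 + \sqrt{8}\right) - \left(-1349646\right) \left(- \frac{6654906}{9139361}\right) = 2 \cdot 2 \sqrt{2} \left(-319 + 2 \sqrt{2}\right) - \frac{472724592804}{481019} = 4 \sqrt{2} \left(-319 + 2 \sqrt{2}\right) - \frac{472724592804}{481019} = - \frac{472724592804}{481019} + 4 \sqrt{2} \left(-319 + 2 \sqrt{2}\right)$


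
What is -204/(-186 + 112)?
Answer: 102/37 ≈ 2.7568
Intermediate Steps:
-204/(-186 + 112) = -204/(-74) = -204*(-1/74) = 102/37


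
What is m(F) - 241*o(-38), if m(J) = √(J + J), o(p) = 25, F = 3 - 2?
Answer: -6025 + √2 ≈ -6023.6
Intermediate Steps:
F = 1
m(J) = √2*√J (m(J) = √(2*J) = √2*√J)
m(F) - 241*o(-38) = √2*√1 - 241*25 = √2*1 - 6025 = √2 - 6025 = -6025 + √2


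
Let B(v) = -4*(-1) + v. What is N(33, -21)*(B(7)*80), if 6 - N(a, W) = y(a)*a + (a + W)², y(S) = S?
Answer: -1079760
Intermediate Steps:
B(v) = 4 + v
N(a, W) = 6 - a² - (W + a)² (N(a, W) = 6 - (a*a + (a + W)²) = 6 - (a² + (W + a)²) = 6 + (-a² - (W + a)²) = 6 - a² - (W + a)²)
N(33, -21)*(B(7)*80) = (6 - 1*33² - (-21 + 33)²)*((4 + 7)*80) = (6 - 1*1089 - 1*12²)*(11*80) = (6 - 1089 - 1*144)*880 = (6 - 1089 - 144)*880 = -1227*880 = -1079760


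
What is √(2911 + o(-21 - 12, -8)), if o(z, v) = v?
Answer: √2903 ≈ 53.880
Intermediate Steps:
√(2911 + o(-21 - 12, -8)) = √(2911 - 8) = √2903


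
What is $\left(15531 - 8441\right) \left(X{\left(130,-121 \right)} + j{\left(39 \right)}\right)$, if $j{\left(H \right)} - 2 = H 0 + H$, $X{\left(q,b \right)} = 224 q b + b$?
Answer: $-24982324000$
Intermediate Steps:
$X{\left(q,b \right)} = b + 224 b q$ ($X{\left(q,b \right)} = 224 b q + b = b + 224 b q$)
$j{\left(H \right)} = 2 + H$ ($j{\left(H \right)} = 2 + \left(H 0 + H\right) = 2 + \left(0 + H\right) = 2 + H$)
$\left(15531 - 8441\right) \left(X{\left(130,-121 \right)} + j{\left(39 \right)}\right) = \left(15531 - 8441\right) \left(- 121 \left(1 + 224 \cdot 130\right) + \left(2 + 39\right)\right) = 7090 \left(- 121 \left(1 + 29120\right) + 41\right) = 7090 \left(\left(-121\right) 29121 + 41\right) = 7090 \left(-3523641 + 41\right) = 7090 \left(-3523600\right) = -24982324000$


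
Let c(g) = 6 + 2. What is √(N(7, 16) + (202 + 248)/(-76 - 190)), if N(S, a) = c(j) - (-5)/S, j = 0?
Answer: √124222/133 ≈ 2.6500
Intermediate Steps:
c(g) = 8
N(S, a) = 8 + 5/S (N(S, a) = 8 - (-5)/S = 8 + 5/S)
√(N(7, 16) + (202 + 248)/(-76 - 190)) = √((8 + 5/7) + (202 + 248)/(-76 - 190)) = √((8 + 5*(⅐)) + 450/(-266)) = √((8 + 5/7) + 450*(-1/266)) = √(61/7 - 225/133) = √(934/133) = √124222/133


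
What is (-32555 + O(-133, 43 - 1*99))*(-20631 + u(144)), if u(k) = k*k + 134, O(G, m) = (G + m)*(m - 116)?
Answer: -11233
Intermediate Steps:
O(G, m) = (-116 + m)*(G + m) (O(G, m) = (G + m)*(-116 + m) = (-116 + m)*(G + m))
u(k) = 134 + k² (u(k) = k² + 134 = 134 + k²)
(-32555 + O(-133, 43 - 1*99))*(-20631 + u(144)) = (-32555 + ((43 - 1*99)² - 116*(-133) - 116*(43 - 1*99) - 133*(43 - 1*99)))*(-20631 + (134 + 144²)) = (-32555 + ((43 - 99)² + 15428 - 116*(43 - 99) - 133*(43 - 99)))*(-20631 + (134 + 20736)) = (-32555 + ((-56)² + 15428 - 116*(-56) - 133*(-56)))*(-20631 + 20870) = (-32555 + (3136 + 15428 + 6496 + 7448))*239 = (-32555 + 32508)*239 = -47*239 = -11233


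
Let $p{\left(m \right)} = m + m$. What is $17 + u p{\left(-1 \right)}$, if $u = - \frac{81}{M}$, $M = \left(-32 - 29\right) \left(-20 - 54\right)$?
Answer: $\frac{38450}{2257} \approx 17.036$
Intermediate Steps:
$M = 4514$ ($M = \left(-61\right) \left(-74\right) = 4514$)
$p{\left(m \right)} = 2 m$
$u = - \frac{81}{4514} \approx -0.017944$
$17 + u p{\left(-1 \right)} = 17 - \frac{81 \cdot 2 \left(-1\right)}{4514} = 17 - - \frac{81}{2257} = 17 + \frac{81}{2257} = \frac{38450}{2257}$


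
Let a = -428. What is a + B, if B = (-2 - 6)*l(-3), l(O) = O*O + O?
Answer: -476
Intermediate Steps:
l(O) = O + O² (l(O) = O² + O = O + O²)
B = -48 (B = (-2 - 6)*(-3*(1 - 3)) = -(-24)*(-2) = -8*6 = -48)
a + B = -428 - 48 = -476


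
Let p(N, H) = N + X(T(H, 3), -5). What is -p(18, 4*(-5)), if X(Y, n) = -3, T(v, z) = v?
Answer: -15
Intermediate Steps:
p(N, H) = -3 + N (p(N, H) = N - 3 = -3 + N)
-p(18, 4*(-5)) = -(-3 + 18) = -1*15 = -15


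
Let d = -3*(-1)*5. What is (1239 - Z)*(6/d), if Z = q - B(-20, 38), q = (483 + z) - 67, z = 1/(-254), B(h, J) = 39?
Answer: 218949/635 ≈ 344.80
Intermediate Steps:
z = -1/254 ≈ -0.0039370
q = 105663/254 (q = (483 - 1/254) - 67 = 122681/254 - 67 = 105663/254 ≈ 416.00)
d = 15 (d = 3*5 = 15)
Z = 95757/254 (Z = 105663/254 - 1*39 = 105663/254 - 39 = 95757/254 ≈ 377.00)
(1239 - Z)*(6/d) = (1239 - 1*95757/254)*(6/15) = (1239 - 95757/254)*(6*(1/15)) = (218949/254)*(2/5) = 218949/635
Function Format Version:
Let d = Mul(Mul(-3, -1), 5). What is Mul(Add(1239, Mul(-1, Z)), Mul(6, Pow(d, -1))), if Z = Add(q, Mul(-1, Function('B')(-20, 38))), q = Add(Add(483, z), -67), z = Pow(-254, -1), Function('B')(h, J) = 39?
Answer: Rational(218949, 635) ≈ 344.80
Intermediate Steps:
z = Rational(-1, 254) ≈ -0.0039370
q = Rational(105663, 254) (q = Add(Add(483, Rational(-1, 254)), -67) = Add(Rational(122681, 254), -67) = Rational(105663, 254) ≈ 416.00)
d = 15 (d = Mul(3, 5) = 15)
Z = Rational(95757, 254) (Z = Add(Rational(105663, 254), Mul(-1, 39)) = Add(Rational(105663, 254), -39) = Rational(95757, 254) ≈ 377.00)
Mul(Add(1239, Mul(-1, Z)), Mul(6, Pow(d, -1))) = Mul(Add(1239, Mul(-1, Rational(95757, 254))), Mul(6, Pow(15, -1))) = Mul(Add(1239, Rational(-95757, 254)), Mul(6, Rational(1, 15))) = Mul(Rational(218949, 254), Rational(2, 5)) = Rational(218949, 635)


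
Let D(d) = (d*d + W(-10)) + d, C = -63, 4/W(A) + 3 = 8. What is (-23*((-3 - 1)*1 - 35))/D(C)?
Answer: 4485/19534 ≈ 0.22960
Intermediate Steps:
W(A) = ⅘ (W(A) = 4/(-3 + 8) = 4/5 = 4*(⅕) = ⅘)
D(d) = ⅘ + d + d² (D(d) = (d*d + ⅘) + d = (d² + ⅘) + d = (⅘ + d²) + d = ⅘ + d + d²)
(-23*((-3 - 1)*1 - 35))/D(C) = (-23*((-3 - 1)*1 - 35))/(⅘ - 63 + (-63)²) = (-23*(-4*1 - 35))/(⅘ - 63 + 3969) = (-23*(-4 - 35))/(19534/5) = -23*(-39)*(5/19534) = 897*(5/19534) = 4485/19534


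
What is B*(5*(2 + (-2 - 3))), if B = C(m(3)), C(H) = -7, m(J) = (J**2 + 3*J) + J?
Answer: 105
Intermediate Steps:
m(J) = J**2 + 4*J
B = -7
B*(5*(2 + (-2 - 3))) = -35*(2 + (-2 - 3)) = -35*(2 - 5) = -35*(-3) = -7*(-15) = 105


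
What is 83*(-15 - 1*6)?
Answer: -1743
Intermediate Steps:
83*(-15 - 1*6) = 83*(-15 - 6) = 83*(-21) = -1743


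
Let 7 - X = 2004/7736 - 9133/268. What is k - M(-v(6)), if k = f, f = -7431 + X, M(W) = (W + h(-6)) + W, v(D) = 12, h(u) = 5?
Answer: -1910285703/259156 ≈ -7371.2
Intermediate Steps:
X = 10578569/259156 (X = 7 - (2004/7736 - 9133/268) = 7 - (2004*(1/7736) - 9133*1/268) = 7 - (501/1934 - 9133/268) = 7 - 1*(-8764477/259156) = 7 + 8764477/259156 = 10578569/259156 ≈ 40.819)
M(W) = 5 + 2*W (M(W) = (W + 5) + W = (5 + W) + W = 5 + 2*W)
f = -1915209667/259156 (f = -7431 + 10578569/259156 = -1915209667/259156 ≈ -7390.2)
k = -1915209667/259156 ≈ -7390.2
k - M(-v(6)) = -1915209667/259156 - (5 + 2*(-1*12)) = -1915209667/259156 - (5 + 2*(-12)) = -1915209667/259156 - (5 - 24) = -1915209667/259156 - 1*(-19) = -1915209667/259156 + 19 = -1910285703/259156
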